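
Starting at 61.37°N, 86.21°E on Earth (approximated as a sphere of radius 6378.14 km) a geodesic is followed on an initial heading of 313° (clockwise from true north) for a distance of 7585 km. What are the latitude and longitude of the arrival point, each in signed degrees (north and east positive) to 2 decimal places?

39.06°, -32.85°

Angular distance δ = d/R = 7585/6378.14 = 1.18922 rad; initial bearing θ = 5.4629 rad.
sin φ₂ = sin φ₁ cos δ + cos φ₁ sin δ cos θ = (0.8777)(0.3724) + (0.4792)(0.9281)(0.6820) = 0.6301, so φ₂ = 39.06°.
Δλ = atan2(sin θ sin δ cos φ₁, cos δ − sin φ₁ sin φ₂) = atan2(-0.3252, -0.1807) = -119.057°.
λ₂ = 86.210° − 119.057° = -32.85°.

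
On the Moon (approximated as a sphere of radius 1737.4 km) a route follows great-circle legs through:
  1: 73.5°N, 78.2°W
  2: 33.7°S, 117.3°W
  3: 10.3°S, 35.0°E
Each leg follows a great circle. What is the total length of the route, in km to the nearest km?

7251 km

Leg 1→2: central angle 1.9269 rad, distance 3347.8 km.
Leg 2→3: central angle 2.2466 rad, distance 3903.3 km.
Total: 3347.8 + 3903.3 ≈ 7251 km.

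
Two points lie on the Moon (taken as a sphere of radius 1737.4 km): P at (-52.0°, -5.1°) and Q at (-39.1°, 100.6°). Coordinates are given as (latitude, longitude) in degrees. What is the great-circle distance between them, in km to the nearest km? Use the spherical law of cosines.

2075 km

Let φ₁ = -0.9076 rad, φ₂ = -0.6824 rad, and Δλ = 1.8448 rad.
cos c = sin φ₁ sin φ₂ + cos φ₁ cos φ₂ cos Δλ = (-0.7880)(-0.6307) + (0.6157)(0.7760)(-0.2706) = 0.36769,
so c = arccos(0.36769) = 1.19427 rad.
Distance = R·c = 1737.4 × 1.1943 ≈ 2075 km.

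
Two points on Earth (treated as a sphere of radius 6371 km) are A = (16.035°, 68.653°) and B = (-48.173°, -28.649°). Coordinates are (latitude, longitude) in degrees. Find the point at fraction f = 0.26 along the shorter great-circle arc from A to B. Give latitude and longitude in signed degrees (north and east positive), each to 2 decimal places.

-4.54°, 49.84°

Central angle δ = 1.8622 rad. Interpolating on the sphere with fraction f = 0.26:
P = [sin((1−f)δ)·A + sin(fδ)·B] / sin δ = 1.0247·A + 0.4860·B in Cartesian coordinates,
giving P = (0.6429, 0.7619, -0.0791), i.e. latitude -4.54°, longitude 49.84°.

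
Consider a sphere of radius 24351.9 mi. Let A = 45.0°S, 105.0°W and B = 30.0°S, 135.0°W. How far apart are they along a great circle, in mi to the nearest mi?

With latitudes φ₁ = -45.000°, φ₂ = -30.000° and longitude difference Δλ = -30.000°:
cos c = sin φ₁ sin φ₂ + cos φ₁ cos φ₂ cos Δλ = (-0.7071)(-0.5000) + (0.7071)(0.8660)(0.8660) = 0.88388,
so c = arccos(0.88388) = 0.48669 rad.
Distance = R·c = 24351.9 × 0.4867 ≈ 11852 mi.

11852 mi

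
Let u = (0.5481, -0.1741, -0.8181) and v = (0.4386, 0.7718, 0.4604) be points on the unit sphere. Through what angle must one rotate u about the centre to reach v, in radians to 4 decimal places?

u·v = -0.2706; |u| = 1.0000, |v| = 1.0000.
cos θ = (u·v)/(|u||v|) = -0.2706, so θ = 1.8448 rad.

1.8448 rad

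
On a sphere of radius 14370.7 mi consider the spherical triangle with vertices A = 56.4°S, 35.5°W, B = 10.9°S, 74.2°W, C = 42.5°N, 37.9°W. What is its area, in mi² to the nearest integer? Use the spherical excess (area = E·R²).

Side lengths (central angles): a = 1.0976, b = 1.7265, c = 0.9501 rad; semiperimeter s = 1.8871.
By l'Huilier's theorem, tan(E/4) = √[tan(s/2) tan((s−a)/2) tan((s−b)/2) tan((s−c)/2)], giving spherical excess E = 0.6073 rad.
Area = E·R² = 0.6073 × (14370.7)² ≈ 125413762 mi².

125413762 mi²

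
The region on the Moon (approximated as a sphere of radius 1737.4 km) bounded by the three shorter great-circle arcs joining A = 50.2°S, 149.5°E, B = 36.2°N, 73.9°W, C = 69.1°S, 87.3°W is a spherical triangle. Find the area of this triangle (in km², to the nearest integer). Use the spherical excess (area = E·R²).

4070590 km²

Side lengths (central angles): a = 1.8460, b = 0.9364, c = 2.5482 rad; semiperimeter s = 2.6653.
By l'Huilier's theorem, tan(E/4) = √[tan(s/2) tan((s−a)/2) tan((s−b)/2) tan((s−c)/2)], giving spherical excess E = 1.3485 rad.
Area = E·R² = 1.3485 × (1737.4)² ≈ 4070590 km².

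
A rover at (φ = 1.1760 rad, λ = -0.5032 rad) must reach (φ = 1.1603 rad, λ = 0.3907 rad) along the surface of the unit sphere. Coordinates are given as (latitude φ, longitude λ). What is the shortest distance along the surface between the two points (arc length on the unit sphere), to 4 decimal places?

0.3407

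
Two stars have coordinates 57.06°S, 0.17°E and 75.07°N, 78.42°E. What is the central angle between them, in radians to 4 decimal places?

With latitudes φ₁ = -57.060°, φ₂ = 75.070° and longitude difference Δλ = 78.250°:
Haversine: a = sin²(Δφ/2) + cos φ₁ cos φ₂ sin²(Δλ/2) = 0.8354 + (0.5438)(0.2576)(0.3982) = 0.89119.
Central angle c = 2·arcsin(√a) = 2.46927 rad.
So the angular separation is 2.4693 rad.

2.4693 rad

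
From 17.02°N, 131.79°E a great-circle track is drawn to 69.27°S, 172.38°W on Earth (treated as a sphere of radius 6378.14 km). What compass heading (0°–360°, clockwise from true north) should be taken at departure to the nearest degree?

163°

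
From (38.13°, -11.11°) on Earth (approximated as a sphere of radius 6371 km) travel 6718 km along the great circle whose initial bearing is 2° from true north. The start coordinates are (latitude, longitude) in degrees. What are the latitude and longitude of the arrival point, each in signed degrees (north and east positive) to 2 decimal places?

81.29°, 157.32°

Angular distance δ = d/R = 6718/6371 = 1.05447 rad; initial bearing θ = 0.0349 rad.
sin φ₂ = sin φ₁ cos δ + cos φ₁ sin δ cos θ = (0.6174)(0.4937) + (0.7866)(0.8696)(0.9994) = 0.9885, so φ₂ = 81.29°.
Δλ = atan2(sin θ sin δ cos φ₁, cos δ − sin φ₁ sin φ₂) = atan2(0.0239, -0.1166) = 168.433°.
λ₂ = -11.110° + 168.433° = 157.32°.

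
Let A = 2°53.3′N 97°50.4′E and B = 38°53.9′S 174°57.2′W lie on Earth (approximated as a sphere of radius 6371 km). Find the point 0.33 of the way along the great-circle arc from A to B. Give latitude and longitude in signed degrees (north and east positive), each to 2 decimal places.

The central angle between A and B is δ = 1.5646 rad.
With f = 0.33, the slerp weights are sin((1−f)δ)/sin δ = 0.8666 and sin(fδ)/sin δ = 0.4937.
Weighted sum of the unit vectors: (0.8666)·(-0.1362,0.9894,0.0504) + (0.4937)·(-0.7752,-0.0685,-0.6279) = (-0.5008, 0.8236, -0.2663).
Converting back: φ = atan2(z, √(x²+y²)) = -15.45°, λ = atan2(y, x) = 121.30°.

-15.45°, 121.30°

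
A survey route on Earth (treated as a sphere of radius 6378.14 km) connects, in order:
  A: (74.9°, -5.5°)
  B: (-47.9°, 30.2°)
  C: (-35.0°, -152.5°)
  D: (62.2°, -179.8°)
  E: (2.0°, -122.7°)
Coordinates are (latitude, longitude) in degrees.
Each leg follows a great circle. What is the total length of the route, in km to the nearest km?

Leg A→B: central angle 2.1828 rad, distance 13922.4 km.
Leg B→C: central angle 1.6941 rad, distance 10805.2 km.
Leg C→D: central angle 1.7395 rad, distance 11094.7 km.
Leg D→E: central angle 1.2828 rad, distance 8181.8 km.
Total: 13922.4 + 10805.2 + 11094.7 + 8181.8 ≈ 44004 km.

44004 km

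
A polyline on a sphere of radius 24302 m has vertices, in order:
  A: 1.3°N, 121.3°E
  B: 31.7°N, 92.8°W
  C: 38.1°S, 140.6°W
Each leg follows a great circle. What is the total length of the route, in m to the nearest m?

91876 m

Leg A→B: central angle 2.3356 rad, distance 56760.6 m.
Leg B→C: central angle 1.4450 rad, distance 35115.4 m.
Total: 56760.6 + 35115.4 ≈ 91876 m.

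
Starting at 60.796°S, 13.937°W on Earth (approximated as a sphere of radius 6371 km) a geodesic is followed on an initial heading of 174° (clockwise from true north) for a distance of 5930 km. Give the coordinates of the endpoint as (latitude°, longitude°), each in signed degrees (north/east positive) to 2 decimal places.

-65.58°, 154.36°

Angular distance δ = d/R = 5930/6371 = 0.93078 rad; initial bearing θ = 3.0369 rad.
sin φ₂ = sin φ₁ cos δ + cos φ₁ sin δ cos θ = (-0.8729)(0.5972) + (0.4879)(0.8021)(-0.9945) = -0.9105, so φ₂ = -65.58°.
Δλ = atan2(sin θ sin δ cos φ₁, cos δ − sin φ₁ sin φ₂) = atan2(0.0409, -0.1976) = 168.302°.
λ₂ = -13.937° + 168.302° = 154.36°.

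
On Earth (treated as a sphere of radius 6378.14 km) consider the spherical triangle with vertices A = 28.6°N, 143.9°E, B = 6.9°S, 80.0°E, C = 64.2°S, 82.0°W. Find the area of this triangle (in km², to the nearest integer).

Side lengths (central angles): a = 1.8784, b = 2.3419, c = 1.2388 rad; semiperimeter s = 2.7295.
By l'Huilier's theorem, tan(E/4) = √[tan(s/2) tan((s−a)/2) tan((s−b)/2) tan((s−c)/2)], giving spherical excess E = 2.2396 rad.
Area = E·R² = 2.2396 × (6378.14)² ≈ 91109862 km².

91109862 km²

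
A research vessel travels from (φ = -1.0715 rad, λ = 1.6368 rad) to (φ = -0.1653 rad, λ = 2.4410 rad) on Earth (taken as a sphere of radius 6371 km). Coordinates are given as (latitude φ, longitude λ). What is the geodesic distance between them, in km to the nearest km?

With latitudes φ₁ = -61.392°, φ₂ = -9.471° and longitude difference Δλ = 46.077°:
Haversine: a = sin²(Δφ/2) + cos φ₁ cos φ₂ sin²(Δλ/2) = 0.1916 + (0.4788)(0.9864)(0.1532) = 0.26396.
Central angle c = 2·arcsin(√a) = 1.07915 rad.
Distance = R·c = 6371 × 1.0792 ≈ 6875 km.

6875 km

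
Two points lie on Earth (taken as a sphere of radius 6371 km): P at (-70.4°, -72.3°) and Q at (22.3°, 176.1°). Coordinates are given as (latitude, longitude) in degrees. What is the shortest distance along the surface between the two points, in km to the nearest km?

Let φ₁ = -1.2287 rad, φ₂ = 0.3892 rad, and Δλ = -1.9478 rad.
cos c = sin φ₁ sin φ₂ + cos φ₁ cos φ₂ cos Δλ = (-0.9421)(0.3795) + (0.3355)(0.9252)(-0.3681) = -0.47172,
so c = arccos(-0.47172) = 2.06204 rad.
Distance = R·c = 6371 × 2.0620 ≈ 13137 km.

13137 km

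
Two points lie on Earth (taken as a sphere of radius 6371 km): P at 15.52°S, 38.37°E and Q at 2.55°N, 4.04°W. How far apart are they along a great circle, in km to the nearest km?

Let φ₁ = -0.2709 rad, φ₂ = 0.0445 rad, and Δλ = -0.7402 rad.
cos c = sin φ₁ sin φ₂ + cos φ₁ cos φ₂ cos Δλ = (-0.2676)(0.0445) + (0.9635)(0.9990)(0.7383) = 0.69881,
so c = arccos(0.69881) = 0.79707 rad.
Distance = R·c = 6371 × 0.7971 ≈ 5078 km.

5078 km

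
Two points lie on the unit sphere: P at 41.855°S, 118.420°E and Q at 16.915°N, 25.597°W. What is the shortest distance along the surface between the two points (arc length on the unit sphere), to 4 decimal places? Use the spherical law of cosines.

Let φ₁ = -0.7305 rad, φ₂ = 0.2952 rad, and Δλ = -2.5136 rad.
cos c = sin φ₁ sin φ₂ + cos φ₁ cos φ₂ cos Δλ = (-0.6672)(0.2910) + (0.7448)(0.9567)(-0.8092) = -0.77078,
so c = arccos(-0.77078) = 2.45086 rad.
On the unit sphere the arc length equals the central angle: 2.4509.

2.4509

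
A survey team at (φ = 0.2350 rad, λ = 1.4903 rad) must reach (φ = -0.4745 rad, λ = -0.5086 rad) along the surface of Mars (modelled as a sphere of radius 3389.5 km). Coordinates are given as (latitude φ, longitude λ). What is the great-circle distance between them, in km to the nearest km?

In radians: φ₁ = 0.2350, φ₂ = -0.4745, Δλ = -114.529° = -1.9989 rad.
Haversine: a = sin²(Δφ/2) + cos φ₁ cos φ₂ sin²(Δλ/2) = 0.1207 + (0.9725)(0.8895)(0.7076) = 0.73276.
Central angle c = 2·arcsin(√a) = 2.05501 rad.
Distance = R·c = 3389.5 × 2.0550 ≈ 6965 km.

6965 km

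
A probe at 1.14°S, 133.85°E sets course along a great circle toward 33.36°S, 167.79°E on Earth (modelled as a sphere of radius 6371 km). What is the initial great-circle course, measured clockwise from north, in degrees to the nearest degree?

Δλ = 33.940° = 0.5924 rad.
y = sin Δλ · cos φ₂ = (0.5583)(0.8352) = 0.4663
x = cos φ₁ sin φ₂ − sin φ₁ cos φ₂ cos Δλ = (0.9998)(-0.5499) − (-0.0199)(0.8352)(0.8296) = -0.5360
θ = atan2(y, x) = 138.98°, so the bearing is 139°.

139°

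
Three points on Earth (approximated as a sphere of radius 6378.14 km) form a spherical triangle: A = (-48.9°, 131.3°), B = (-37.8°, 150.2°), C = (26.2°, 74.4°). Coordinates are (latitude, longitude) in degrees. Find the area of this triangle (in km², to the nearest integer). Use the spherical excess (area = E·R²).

12650756 km²

Side lengths (central angles): a = 1.6676, b = 1.5814, c = 0.3069 rad; semiperimeter s = 1.7779.
By l'Huilier's theorem, tan(E/4) = √[tan(s/2) tan((s−a)/2) tan((s−b)/2) tan((s−c)/2)], giving spherical excess E = 0.3110 rad.
Area = E·R² = 0.3110 × (6378.14)² ≈ 12650756 km².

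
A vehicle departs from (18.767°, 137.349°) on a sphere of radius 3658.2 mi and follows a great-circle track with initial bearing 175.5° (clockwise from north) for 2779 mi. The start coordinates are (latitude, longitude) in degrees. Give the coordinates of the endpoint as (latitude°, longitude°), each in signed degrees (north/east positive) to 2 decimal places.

-24.63°, 140.76°

Angular distance δ = d/R = 2779/3658.2 = 0.75966 rad; initial bearing θ = 3.0631 rad.
sin φ₂ = sin φ₁ cos δ + cos φ₁ sin δ cos θ = (0.3217)(0.7251) + (0.9468)(0.6887)(-0.9969) = -0.4168, so φ₂ = -24.63°.
Δλ = atan2(sin θ sin δ cos φ₁, cos δ − sin φ₁ sin φ₂) = atan2(0.0512, 0.8592) = 3.408°.
λ₂ = 137.349° + 3.408° = 140.76°.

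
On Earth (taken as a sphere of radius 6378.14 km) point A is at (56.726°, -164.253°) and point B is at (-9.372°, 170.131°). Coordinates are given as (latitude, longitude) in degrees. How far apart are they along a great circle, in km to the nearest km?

7725 km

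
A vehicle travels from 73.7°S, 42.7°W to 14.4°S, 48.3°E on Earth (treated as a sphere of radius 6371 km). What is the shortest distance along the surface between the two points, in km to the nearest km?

Let φ₁ = -1.2863 rad, φ₂ = -0.2513 rad, and Δλ = 1.5882 rad.
Haversine: a = sin²(Δφ/2) + cos φ₁ cos φ₂ sin²(Δλ/2) = 0.2447 + (0.2807)(0.9686)(0.5087) = 0.38303.
Central angle c = 2·arcsin(√a) = 1.33466 rad.
Distance = R·c = 6371 × 1.3347 ≈ 8503 km.

8503 km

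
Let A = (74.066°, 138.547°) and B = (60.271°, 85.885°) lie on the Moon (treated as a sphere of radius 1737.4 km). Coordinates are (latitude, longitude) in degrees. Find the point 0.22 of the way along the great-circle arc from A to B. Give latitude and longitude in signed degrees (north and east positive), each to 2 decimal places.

72.66°, 121.16°

The central angle between A and B is δ = 0.4088 rad.
With f = 0.22, the slerp weights are sin((1−f)δ)/sin δ = 0.7886 and sin(fδ)/sin δ = 0.2259.
Weighted sum of the unit vectors: (0.7886)·(-0.2058,0.1817,0.9616) + (0.2259)·(0.0356,0.4946,0.8684) = (-0.1542, 0.2551, 0.9545).
Converting back: φ = atan2(z, √(x²+y²)) = 72.66°, λ = atan2(y, x) = 121.16°.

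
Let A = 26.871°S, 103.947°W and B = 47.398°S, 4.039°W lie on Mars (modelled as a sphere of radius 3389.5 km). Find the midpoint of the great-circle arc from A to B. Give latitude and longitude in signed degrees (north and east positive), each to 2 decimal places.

The central angle between A and B is δ = 1.3400 rad.
With f = 0.5, the slerp weights are sin((1−f)δ)/sin δ = 0.6379 and sin(fδ)/sin δ = 0.6379.
Weighted sum of the unit vectors: (0.6379)·(-0.2150,-0.8657,-0.4520) + (0.6379)·(0.6752,-0.0477,-0.7361) = (0.2936, -0.5827, -0.7578).
Converting back: φ = atan2(z, √(x²+y²)) = -49.27°, λ = atan2(y, x) = -63.26°.

-49.27°, -63.26°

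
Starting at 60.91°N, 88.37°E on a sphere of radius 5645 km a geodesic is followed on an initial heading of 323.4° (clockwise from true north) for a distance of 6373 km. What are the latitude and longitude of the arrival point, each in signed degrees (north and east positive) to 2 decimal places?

46.59°, -39.97°

Angular distance δ = d/R = 6373/5645 = 1.12896 rad; initial bearing θ = 5.6444 rad.
sin φ₂ = sin φ₁ cos δ + cos φ₁ sin δ cos θ = (0.8739)(0.4276) + (0.4862)(0.9040)(0.8028) = 0.7265, so φ₂ = 46.59°.
Δλ = atan2(sin θ sin δ cos φ₁, cos δ − sin φ₁ sin φ₂) = atan2(-0.2620, -0.2073) = -128.342°.
λ₂ = 88.370° − 128.342° = -39.97°.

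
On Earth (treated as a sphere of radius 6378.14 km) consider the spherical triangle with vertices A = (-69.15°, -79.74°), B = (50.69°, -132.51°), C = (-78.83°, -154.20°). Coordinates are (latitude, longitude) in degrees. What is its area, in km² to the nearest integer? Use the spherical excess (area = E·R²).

29803085 km²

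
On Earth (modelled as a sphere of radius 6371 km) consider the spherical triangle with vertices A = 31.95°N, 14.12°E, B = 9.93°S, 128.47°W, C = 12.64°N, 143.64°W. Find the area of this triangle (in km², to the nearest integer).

44814546 km²

Side lengths (central angles): a = 0.4736, b = 2.2791, c = 2.4267 rad; semiperimeter s = 2.5897.
By l'Huilier's theorem, tan(E/4) = √[tan(s/2) tan((s−a)/2) tan((s−b)/2) tan((s−c)/2)], giving spherical excess E = 1.1041 rad.
Area = E·R² = 1.1041 × (6371)² ≈ 44814546 km².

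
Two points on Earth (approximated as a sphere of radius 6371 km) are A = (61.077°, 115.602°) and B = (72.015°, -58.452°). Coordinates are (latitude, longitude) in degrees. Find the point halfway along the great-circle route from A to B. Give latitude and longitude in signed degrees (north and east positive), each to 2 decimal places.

Central angle δ = 0.8176 rad. Interpolating on the sphere with fraction f = 0.5:
P = [sin((1−f)δ)·A + sin(fδ)·B] / sin δ = 0.5449·A + 0.5449·B in Cartesian coordinates,
giving P = (-0.0258, 0.0943, 0.9952), i.e. latitude 84.39°, longitude 105.33°.

84.39°, 105.33°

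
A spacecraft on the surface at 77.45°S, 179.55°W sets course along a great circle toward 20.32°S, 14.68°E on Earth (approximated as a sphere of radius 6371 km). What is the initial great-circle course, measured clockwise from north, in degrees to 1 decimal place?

193.5°

Δλ = -165.770° = -2.8932 rad.
y = sin Δλ · cos φ₂ = (-0.2458)(0.9378) = -0.2305
x = cos φ₁ sin φ₂ − sin φ₁ cos φ₂ cos Δλ = (0.2173)(-0.3473) − (-0.9761)(0.9378)(-0.9693) = -0.9627
θ = atan2(y, x) = -166.53°; adding 360° gives 193.5°.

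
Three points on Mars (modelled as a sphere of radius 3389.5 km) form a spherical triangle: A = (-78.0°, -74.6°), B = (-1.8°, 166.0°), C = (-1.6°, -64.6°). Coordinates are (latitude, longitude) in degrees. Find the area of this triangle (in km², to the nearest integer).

Side lengths (central angles): a = 2.2566, b = 1.3367, c = 1.6421 rad; semiperimeter s = 2.6177.
By l'Huilier's theorem, tan(E/4) = √[tan(s/2) tan((s−a)/2) tan((s−b)/2) tan((s−c)/2)], giving spherical excess E = 1.9146 rad.
Area = E·R² = 1.9146 × (3389.5)² ≈ 21996075 km².

21996075 km²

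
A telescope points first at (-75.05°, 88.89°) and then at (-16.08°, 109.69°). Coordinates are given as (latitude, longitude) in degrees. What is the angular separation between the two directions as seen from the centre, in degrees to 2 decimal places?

Let φ₁ = -1.3099 rad, φ₂ = -0.2806 rad, and Δλ = 0.3630 rad.
cos c = sin φ₁ sin φ₂ + cos φ₁ cos φ₂ cos Δλ = (-0.9662)(-0.2770) + (0.2580)(0.9609)(0.9348) = 0.49933,
so c = arccos(0.49933) = 1.04797 rad.
So the angular separation is 60.04°.

60.04°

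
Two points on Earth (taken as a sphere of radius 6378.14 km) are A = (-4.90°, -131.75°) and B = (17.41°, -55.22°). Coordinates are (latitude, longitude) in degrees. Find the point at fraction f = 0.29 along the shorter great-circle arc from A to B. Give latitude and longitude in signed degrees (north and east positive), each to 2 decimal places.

2.65°, -110.19°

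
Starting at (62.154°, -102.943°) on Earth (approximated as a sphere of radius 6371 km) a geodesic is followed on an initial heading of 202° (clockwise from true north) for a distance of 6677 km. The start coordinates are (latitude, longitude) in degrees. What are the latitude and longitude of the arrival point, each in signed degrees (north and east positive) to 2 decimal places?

3.80°, -121.93°

Angular distance δ = d/R = 6677/6371 = 1.04803 rad; initial bearing θ = 3.5256 rad.
sin φ₂ = sin φ₁ cos δ + cos φ₁ sin δ cos θ = (0.8842)(0.4993) + (0.4671)(0.8664)(-0.9272) = 0.0662, so φ₂ = 3.80°.
Δλ = atan2(sin θ sin δ cos φ₁, cos δ − sin φ₁ sin φ₂) = atan2(-0.1516, 0.4407) = -18.983°.
λ₂ = -102.943° − 18.983° = -121.93°.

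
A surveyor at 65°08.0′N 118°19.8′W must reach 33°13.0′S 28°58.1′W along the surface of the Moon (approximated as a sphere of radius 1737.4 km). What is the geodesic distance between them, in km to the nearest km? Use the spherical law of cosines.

3625 km

Let φ₁ = 1.1368 rad, φ₂ = -0.5797 rad, and Δλ = 1.5597 rad.
cos c = sin φ₁ sin φ₂ + cos φ₁ cos φ₂ cos Δλ = (0.9073)(-0.5478) + (0.4205)(0.8366)(0.0111) = -0.49310,
so c = arccos(-0.49310) = 2.08645 rad.
Distance = R·c = 1737.4 × 2.0864 ≈ 3625 km.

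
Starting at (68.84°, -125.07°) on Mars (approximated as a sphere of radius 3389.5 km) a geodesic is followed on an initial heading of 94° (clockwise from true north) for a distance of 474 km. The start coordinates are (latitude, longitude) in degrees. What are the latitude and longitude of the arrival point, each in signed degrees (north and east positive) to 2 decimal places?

66.92°, -104.29°

Angular distance δ = d/R = 474/3389.5 = 0.13984 rad; initial bearing θ = 1.6406 rad.
sin φ₂ = sin φ₁ cos δ + cos φ₁ sin δ cos θ = (0.9326)(0.9902) + (0.3610)(0.1394)(-0.0698) = 0.9200, so φ₂ = 66.92°.
Δλ = atan2(sin θ sin δ cos φ₁, cos δ − sin φ₁ sin φ₂) = atan2(0.0502, 0.1323) = 20.776°.
λ₂ = -125.070° + 20.776° = -104.29°.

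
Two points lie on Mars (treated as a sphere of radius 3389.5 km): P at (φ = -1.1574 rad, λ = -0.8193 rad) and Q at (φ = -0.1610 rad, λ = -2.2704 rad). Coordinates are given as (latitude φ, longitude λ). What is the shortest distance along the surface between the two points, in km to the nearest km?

4662 km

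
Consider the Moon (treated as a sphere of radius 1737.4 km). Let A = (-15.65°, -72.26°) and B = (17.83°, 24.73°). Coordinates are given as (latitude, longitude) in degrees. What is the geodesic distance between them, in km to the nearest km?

In radians: φ₁ = -0.2731, φ₂ = 0.3112, Δλ = 96.990° = 1.6928 rad.
Haversine: a = sin²(Δφ/2) + cos φ₁ cos φ₂ sin²(Δλ/2) = 0.0830 + (0.9629)(0.9520)(0.5608) = 0.59708.
Central angle c = 2·arcsin(√a) = 1.76619 rad.
Distance = R·c = 1737.4 × 1.7662 ≈ 3069 km.

3069 km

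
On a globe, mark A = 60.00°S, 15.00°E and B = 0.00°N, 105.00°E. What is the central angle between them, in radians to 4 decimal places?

Let φ₁ = -1.0472 rad, φ₂ = 0.0000 rad, and Δλ = 1.5708 rad.
cos c = sin φ₁ sin φ₂ + cos φ₁ cos φ₂ cos Δλ = (-0.8660)(0.0000) + (0.5000)(1.0000)(0.0000) = -0.00000,
so c = arccos(-0.00000) = 1.57080 rad.
So the angular separation is 1.5708 rad.

1.5708 rad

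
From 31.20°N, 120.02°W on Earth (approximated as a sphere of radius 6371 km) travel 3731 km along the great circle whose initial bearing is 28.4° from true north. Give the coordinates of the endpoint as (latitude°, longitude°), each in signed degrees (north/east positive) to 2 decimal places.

Angular distance δ = d/R = 3731/6371 = 0.58562 rad; initial bearing θ = 0.4957 rad.
sin φ₂ = sin φ₁ cos δ + cos φ₁ sin δ cos θ = (0.5180)(0.8334) + (0.8554)(0.5527)(0.8796) = 0.8476, so φ₂ = 57.95°.
Δλ = atan2(sin θ sin δ cos φ₁, cos δ − sin φ₁ sin φ₂) = atan2(0.2249, 0.3943) = 29.696°.
λ₂ = -120.020° + 29.696° = -90.32°.

57.95°, -90.32°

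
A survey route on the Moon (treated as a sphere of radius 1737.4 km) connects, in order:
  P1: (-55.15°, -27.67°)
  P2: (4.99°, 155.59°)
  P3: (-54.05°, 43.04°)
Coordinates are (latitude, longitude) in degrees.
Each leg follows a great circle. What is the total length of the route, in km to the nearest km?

Leg P1→P2: central angle 2.2649 rad, distance 3935.1 km.
Leg P2→P3: central angle 1.8699 rad, distance 3248.8 km.
Total: 3935.1 + 3248.8 ≈ 7184 km.

7184 km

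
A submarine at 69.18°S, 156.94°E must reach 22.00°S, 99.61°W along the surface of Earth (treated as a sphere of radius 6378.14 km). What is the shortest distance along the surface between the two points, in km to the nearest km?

8252 km

Let φ₁ = -1.2074 rad, φ₂ = -0.3840 rad, and Δλ = 1.8055 rad.
Haversine: a = sin²(Δφ/2) + cos φ₁ cos φ₂ sin²(Δλ/2) = 0.1602 + (0.3554)(0.9272)(0.6163) = 0.36325.
Central angle c = 2·arcsin(√a) = 1.29377 rad.
Distance = R·c = 6378.14 × 1.2938 ≈ 8252 km.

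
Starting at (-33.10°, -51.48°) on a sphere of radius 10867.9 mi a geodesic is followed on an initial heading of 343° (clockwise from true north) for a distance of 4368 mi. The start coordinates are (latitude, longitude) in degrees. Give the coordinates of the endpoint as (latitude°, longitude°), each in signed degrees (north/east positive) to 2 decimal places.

-10.91°, -58.17°

Angular distance δ = d/R = 4368/10867.9 = 0.40192 rad; initial bearing θ = 5.9865 rad.
sin φ₂ = sin φ₁ cos δ + cos φ₁ sin δ cos θ = (-0.5461)(0.9203) + (0.8377)(0.3912)(0.9563) = -0.1892, so φ₂ = -10.91°.
Δλ = atan2(sin θ sin δ cos φ₁, cos δ − sin φ₁ sin φ₂) = atan2(-0.0958, 0.8170) = -6.689°.
λ₂ = -51.480° − 6.689° = -58.17°.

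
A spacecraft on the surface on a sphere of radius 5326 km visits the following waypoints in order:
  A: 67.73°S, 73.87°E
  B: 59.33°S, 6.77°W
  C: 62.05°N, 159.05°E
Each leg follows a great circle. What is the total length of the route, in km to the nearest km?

19217 km

Leg A→B: central angle 0.5963 rad, distance 3176.1 km.
Leg B→C: central angle 3.0118 rad, distance 16040.8 km.
Total: 3176.1 + 16040.8 ≈ 19217 km.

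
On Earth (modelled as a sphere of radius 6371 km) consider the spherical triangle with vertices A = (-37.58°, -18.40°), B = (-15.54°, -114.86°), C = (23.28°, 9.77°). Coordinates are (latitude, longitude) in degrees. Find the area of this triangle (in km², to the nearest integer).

Side lengths (central angles): a = 2.2254, b = 1.1585, c = 1.4932 rad; semiperimeter s = 2.4385.
By l'Huilier's theorem, tan(E/4) = √[tan(s/2) tan((s−a)/2) tan((s−b)/2) tan((s−c)/2)], giving spherical excess E = 1.2868 rad.
Area = E·R² = 1.2868 × (6371)² ≈ 52229955 km².

52229955 km²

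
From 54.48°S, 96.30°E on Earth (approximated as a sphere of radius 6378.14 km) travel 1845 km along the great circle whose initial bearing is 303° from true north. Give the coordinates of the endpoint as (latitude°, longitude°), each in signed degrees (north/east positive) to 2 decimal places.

Angular distance δ = d/R = 1845/6378.14 = 0.28927 rad; initial bearing θ = 5.2883 rad.
sin φ₂ = sin φ₁ cos δ + cos φ₁ sin δ cos θ = (-0.8139)(0.9585) + (0.5810)(0.2853)(0.5446) = -0.6898, so φ₂ = -43.62°.
Δλ = atan2(sin θ sin δ cos φ₁, cos δ − sin φ₁ sin φ₂) = atan2(-0.1390, 0.3970) = -19.296°.
λ₂ = 96.300° − 19.296° = 77.00°.

-43.62°, 77.00°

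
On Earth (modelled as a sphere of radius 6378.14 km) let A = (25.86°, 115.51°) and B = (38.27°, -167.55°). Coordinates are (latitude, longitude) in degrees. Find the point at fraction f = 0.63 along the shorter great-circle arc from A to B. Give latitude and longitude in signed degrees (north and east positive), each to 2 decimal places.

Central angle δ = 1.1265 rad. Interpolating on the sphere with fraction f = 0.63:
P = [sin((1−f)δ)·A + sin(fδ)·B] / sin δ = 0.4484·A + 0.7217·B in Cartesian coordinates,
giving P = (-0.7270, 0.2420, 0.6426), i.e. latitude 39.98°, longitude 161.59°.

39.98°, 161.59°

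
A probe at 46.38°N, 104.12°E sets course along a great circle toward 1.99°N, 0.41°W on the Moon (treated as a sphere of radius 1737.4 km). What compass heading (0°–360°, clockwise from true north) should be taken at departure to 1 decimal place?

282.0°

With φ₁ = 0.8095, φ₂ = 0.0347, Δλ = -1.8244 rad, the forward-azimuth formula gives
θ = atan2( sin Δλ cos φ₂ , cos φ₁ sin φ₂ − sin φ₁ cos φ₂ cos Δλ ) = atan2(-0.9674, 0.2055) = -78.01°.
Adding 360° brings this into [0°, 360°): 282.0°.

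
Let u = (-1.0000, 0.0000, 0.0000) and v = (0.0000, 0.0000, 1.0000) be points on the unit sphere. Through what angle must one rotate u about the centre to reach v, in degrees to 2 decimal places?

90.00°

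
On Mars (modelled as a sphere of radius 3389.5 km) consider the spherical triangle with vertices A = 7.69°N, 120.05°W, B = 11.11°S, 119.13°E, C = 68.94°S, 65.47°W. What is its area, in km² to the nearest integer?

26188555 km²

Side lengths (central angles): a = 1.7433, b = 1.4892, c = 2.1223 rad; semiperimeter s = 2.6774.
By l'Huilier's theorem, tan(E/4) = √[tan(s/2) tan((s−a)/2) tan((s−b)/2) tan((s−c)/2)], giving spherical excess E = 2.2795 rad.
Area = E·R² = 2.2795 × (3389.5)² ≈ 26188555 km².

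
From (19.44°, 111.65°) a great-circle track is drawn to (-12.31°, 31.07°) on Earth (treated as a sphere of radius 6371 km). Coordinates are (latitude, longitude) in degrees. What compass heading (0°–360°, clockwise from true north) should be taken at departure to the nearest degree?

With φ₁ = 0.3393, φ₂ = -0.2149, Δλ = -1.4064 rad, the forward-azimuth formula gives
θ = atan2( sin Δλ cos φ₂ , cos φ₁ sin φ₂ − sin φ₁ cos φ₂ cos Δλ ) = atan2(-0.9638, -0.2543) = -104.78°.
Adding 360° brings this into [0°, 360°): 255°.

255°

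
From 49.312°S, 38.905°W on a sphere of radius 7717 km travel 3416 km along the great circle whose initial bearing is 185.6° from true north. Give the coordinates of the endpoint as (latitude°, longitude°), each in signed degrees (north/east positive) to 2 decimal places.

-74.39°, -47.84°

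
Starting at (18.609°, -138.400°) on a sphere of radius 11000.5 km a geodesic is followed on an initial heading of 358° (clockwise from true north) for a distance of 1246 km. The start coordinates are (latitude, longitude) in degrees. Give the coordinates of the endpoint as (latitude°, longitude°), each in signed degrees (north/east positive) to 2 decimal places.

Angular distance δ = d/R = 1246/11000.5 = 0.11327 rad; initial bearing θ = 6.2483 rad.
sin φ₂ = sin φ₁ cos δ + cos φ₁ sin δ cos θ = (0.3191)(0.9936) + (0.9477)(0.1130)(0.9994) = 0.4241, so φ₂ = 25.09°.
Δλ = atan2(sin θ sin δ cos φ₁, cos δ − sin φ₁ sin φ₂) = atan2(-0.0037, 0.8583) = -0.250°.
λ₂ = -138.400° − 0.250° = -138.65°.

25.09°, -138.65°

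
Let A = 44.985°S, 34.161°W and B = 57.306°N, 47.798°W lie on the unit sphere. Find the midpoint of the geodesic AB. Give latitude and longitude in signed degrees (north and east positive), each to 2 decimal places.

6.20°, -40.06°

The central angle between A and B is δ = 1.7964 rad.
With f = 0.5, the slerp weights are sin((1−f)δ)/sin δ = 0.8025 and sin(fδ)/sin δ = 0.8025.
Weighted sum of the unit vectors: (0.8025)·(0.5853,-0.3972,-0.7069) + (0.8025)·(0.3628,-0.4001,0.8416) = (0.7609, -0.6398, 0.1081).
Converting back: φ = atan2(z, √(x²+y²)) = 6.20°, λ = atan2(y, x) = -40.06°.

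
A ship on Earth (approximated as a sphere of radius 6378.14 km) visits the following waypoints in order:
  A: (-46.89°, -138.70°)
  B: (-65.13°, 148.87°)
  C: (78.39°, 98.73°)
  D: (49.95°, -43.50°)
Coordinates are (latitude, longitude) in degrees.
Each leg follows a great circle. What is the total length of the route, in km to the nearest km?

26460 km

Leg A→B: central angle 0.7241 rad, distance 4618.3 km.
Leg B→C: central angle 2.5579 rad, distance 16314.9 km.
Leg C→D: central angle 0.8666 rad, distance 5527.0 km.
Total: 4618.3 + 16314.9 + 5527.0 ≈ 26460 km.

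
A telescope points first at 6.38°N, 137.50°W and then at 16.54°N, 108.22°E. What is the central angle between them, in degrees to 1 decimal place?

111.1°

With latitudes φ₁ = 6.380°, φ₂ = 16.540° and longitude difference Δλ = -114.280°:
Haversine: a = sin²(Δφ/2) + cos φ₁ cos φ₂ sin²(Δλ/2) = 0.0078 + (0.9938)(0.9586)(0.7056) = 0.68005.
Central angle c = 2·arcsin(√a) = 1.93918 rad.
So the angular separation is 111.1°.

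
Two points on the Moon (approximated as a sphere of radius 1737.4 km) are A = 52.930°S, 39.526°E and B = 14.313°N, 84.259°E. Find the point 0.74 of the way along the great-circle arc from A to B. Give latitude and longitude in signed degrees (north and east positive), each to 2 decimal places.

-3.91°, 75.63°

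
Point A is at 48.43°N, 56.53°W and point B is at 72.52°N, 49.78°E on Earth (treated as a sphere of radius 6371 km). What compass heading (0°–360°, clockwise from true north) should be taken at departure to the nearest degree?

Δλ = 106.310° = 1.8555 rad.
y = sin Δλ · cos φ₂ = (0.9598)(0.3004) = 0.2883
x = cos φ₁ sin φ₂ − sin φ₁ cos φ₂ cos Δλ = (0.6635)(0.9538) − (0.7481)(0.3004)(-0.2808) = 0.6960
θ = atan2(y, x) = 22.50°, so the bearing is 22°.

22°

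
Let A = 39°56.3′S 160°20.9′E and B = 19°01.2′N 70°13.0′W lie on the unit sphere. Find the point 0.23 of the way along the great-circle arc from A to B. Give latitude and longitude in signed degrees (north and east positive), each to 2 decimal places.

-38.66°, -160.12°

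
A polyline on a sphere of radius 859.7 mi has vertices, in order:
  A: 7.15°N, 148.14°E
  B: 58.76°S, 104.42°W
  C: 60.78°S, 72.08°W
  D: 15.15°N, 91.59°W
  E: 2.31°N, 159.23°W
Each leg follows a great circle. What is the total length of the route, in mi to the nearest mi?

4002 mi

Leg A→B: central angle 1.8345 rad, distance 1577.1 mi.
Leg B→C: central angle 0.2834 rad, distance 243.6 mi.
Leg C→D: central angle 1.3530 rad, distance 1163.2 mi.
Leg D→E: central angle 1.1838 rad, distance 1017.7 mi.
Total: 1577.1 + 243.6 + 1163.2 + 1017.7 ≈ 4002 mi.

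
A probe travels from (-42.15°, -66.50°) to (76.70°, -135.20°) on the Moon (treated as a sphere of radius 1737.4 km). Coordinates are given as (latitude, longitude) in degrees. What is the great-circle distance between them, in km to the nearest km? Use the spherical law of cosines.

Let φ₁ = -0.7357 rad, φ₂ = 1.3387 rad, and Δλ = -1.1990 rad.
cos c = sin φ₁ sin φ₂ + cos φ₁ cos φ₂ cos Δλ = (-0.6711)(0.9732) + (0.7414)(0.2300)(0.3633) = -0.59112,
so c = arccos(-0.59112) = 2.20324 rad.
Distance = R·c = 1737.4 × 2.2032 ≈ 3828 km.

3828 km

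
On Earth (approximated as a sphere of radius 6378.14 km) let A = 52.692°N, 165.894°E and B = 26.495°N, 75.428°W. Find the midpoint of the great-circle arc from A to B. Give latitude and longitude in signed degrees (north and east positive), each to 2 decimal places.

57.05°, -116.78°

The central angle between A and B is δ = 1.4761 rad.
With f = 0.5, the slerp weights are sin((1−f)δ)/sin δ = 0.6759 and sin(fδ)/sin δ = 0.6759.
Weighted sum of the unit vectors: (0.6759)·(-0.5878,0.1477,0.7954) + (0.6759)·(0.2252,-0.8662,0.4461) = (-0.2451, -0.4856, 0.8391).
Converting back: φ = atan2(z, √(x²+y²)) = 57.05°, λ = atan2(y, x) = -116.78°.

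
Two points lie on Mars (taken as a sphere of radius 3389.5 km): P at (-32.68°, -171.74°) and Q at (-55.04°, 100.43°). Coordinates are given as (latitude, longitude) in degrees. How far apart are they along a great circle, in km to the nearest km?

3701 km

In radians: φ₁ = -0.5704, φ₂ = -0.9606, Δλ = -87.830° = -1.5329 rad.
cos c = sin φ₁ sin φ₂ + cos φ₁ cos φ₂ cos Δλ = (-0.5399)(-0.8196) + (0.8417)(0.5730)(0.0379) = 0.46078,
so c = arccos(0.46078) = 1.09193 rad.
Distance = R·c = 3389.5 × 1.0919 ≈ 3701 km.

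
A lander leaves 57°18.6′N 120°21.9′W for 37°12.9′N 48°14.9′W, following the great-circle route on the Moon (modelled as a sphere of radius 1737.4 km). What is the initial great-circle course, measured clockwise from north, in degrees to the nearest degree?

81°

Δλ = 72.117° = 1.2587 rad.
y = sin Δλ · cos φ₂ = (0.9517)(0.7964) = 0.7579
x = cos φ₁ sin φ₂ − sin φ₁ cos φ₂ cos Δλ = (0.5401)(0.6048) − (0.8416)(0.7964)(0.3071) = 0.1208
θ = atan2(y, x) = 80.94°, so the bearing is 81°.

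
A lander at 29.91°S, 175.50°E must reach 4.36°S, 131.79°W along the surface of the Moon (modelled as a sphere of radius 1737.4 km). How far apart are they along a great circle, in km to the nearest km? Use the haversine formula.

1693 km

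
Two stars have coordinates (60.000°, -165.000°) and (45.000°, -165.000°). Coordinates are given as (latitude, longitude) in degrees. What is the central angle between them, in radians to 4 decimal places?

0.2618 rad

With latitudes φ₁ = 60.000°, φ₂ = 45.000° and longitude difference Δλ = 0.000°:
cos c = sin φ₁ sin φ₂ + cos φ₁ cos φ₂ cos Δλ = (0.8660)(0.7071) + (0.5000)(0.7071)(1.0000) = 0.96593,
so c = arccos(0.96593) = 0.26180 rad.
So the angular separation is 0.2618 rad.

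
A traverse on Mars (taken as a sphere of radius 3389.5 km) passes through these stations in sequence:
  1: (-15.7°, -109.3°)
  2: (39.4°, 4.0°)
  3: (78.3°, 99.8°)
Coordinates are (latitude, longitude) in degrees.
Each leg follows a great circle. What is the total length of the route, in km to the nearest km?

Leg 1→2: central angle 2.0556 rad, distance 6967.3 km.
Leg 2→3: central angle 0.9201 rad, distance 3118.8 km.
Total: 6967.3 + 3118.8 ≈ 10086 km.

10086 km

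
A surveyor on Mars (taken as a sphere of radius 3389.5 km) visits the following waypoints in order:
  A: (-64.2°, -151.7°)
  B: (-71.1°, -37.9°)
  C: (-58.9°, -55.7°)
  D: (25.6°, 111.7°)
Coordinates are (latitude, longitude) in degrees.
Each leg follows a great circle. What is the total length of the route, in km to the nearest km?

11661 km

Leg A→B: central angle 0.6520 rad, distance 2209.9 km.
Leg B→C: central angle 0.2480 rad, distance 840.6 km.
Leg C→D: central angle 2.5403 rad, distance 8610.2 km.
Total: 2209.9 + 840.6 + 8610.2 ≈ 11661 km.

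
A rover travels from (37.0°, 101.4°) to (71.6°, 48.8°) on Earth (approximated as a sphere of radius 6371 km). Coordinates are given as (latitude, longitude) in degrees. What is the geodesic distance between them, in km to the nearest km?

With latitudes φ₁ = 37.000°, φ₂ = 71.600° and longitude difference Δλ = -52.600°:
cos c = sin φ₁ sin φ₂ + cos φ₁ cos φ₂ cos Δλ = (0.6018)(0.9489) + (0.7986)(0.3156)(0.6074) = 0.72416,
so c = arccos(0.72416) = 0.76098 rad.
Distance = R·c = 6371 × 0.7610 ≈ 4848 km.

4848 km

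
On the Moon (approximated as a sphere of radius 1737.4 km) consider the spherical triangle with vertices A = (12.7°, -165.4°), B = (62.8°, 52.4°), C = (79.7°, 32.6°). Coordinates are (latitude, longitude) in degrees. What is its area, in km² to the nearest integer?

738979 km²

Side lengths (central angles): a = 0.3112, b = 1.5204, c = 1.7283 rad; semiperimeter s = 1.7799.
By l'Huilier's theorem, tan(E/4) = √[tan(s/2) tan((s−a)/2) tan((s−b)/2) tan((s−c)/2)], giving spherical excess E = 0.2448 rad.
Area = E·R² = 0.2448 × (1737.4)² ≈ 738979 km².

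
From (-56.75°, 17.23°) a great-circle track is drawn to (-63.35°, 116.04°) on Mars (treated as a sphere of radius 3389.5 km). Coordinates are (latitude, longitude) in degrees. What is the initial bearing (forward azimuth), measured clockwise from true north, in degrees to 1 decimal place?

141.0°

With φ₁ = -0.9905, φ₂ = -1.1057, Δλ = 1.7246 rad, the forward-azimuth formula gives
θ = atan2( sin Δλ cos φ₂ , cos φ₁ sin φ₂ − sin φ₁ cos φ₂ cos Δλ ) = atan2(0.4432, -0.5475) = 141.01°.
So the initial bearing is 141.0°.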